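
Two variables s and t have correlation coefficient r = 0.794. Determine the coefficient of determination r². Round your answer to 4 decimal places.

r² = (0.794)² = 0.6304

0.6304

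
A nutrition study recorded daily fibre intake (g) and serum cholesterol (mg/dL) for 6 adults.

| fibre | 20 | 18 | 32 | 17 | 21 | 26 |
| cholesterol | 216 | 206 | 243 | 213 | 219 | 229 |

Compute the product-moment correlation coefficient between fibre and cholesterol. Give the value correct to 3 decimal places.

0.974

n = 6, Σx = 134, Σy = 1326, Σx² = 3154, Σy² = 293912, Σxy = 29978
nΣxy − ΣxΣy = 179868 − 177684 = 2184
nΣx² − (Σx)² = 18924 − 17956 = 968; nΣy² − (Σy)² = 1763472 − 1758276 = 5196
r = 2184 / √(968 × 5196) = 2184 / 2242.7055 ≈ 0.974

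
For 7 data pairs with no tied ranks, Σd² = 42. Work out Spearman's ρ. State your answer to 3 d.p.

0.250

ρ = 1 − 6Σd² / [n(n²−1)] = 1 − 6×42 / (7×48)
  = 1 − 252/336 = 1 − 0.7500 ≈ 0.250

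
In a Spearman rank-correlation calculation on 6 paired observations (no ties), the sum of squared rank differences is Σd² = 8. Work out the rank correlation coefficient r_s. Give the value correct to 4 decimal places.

ρ = 1 − 6Σd² / [n(n²−1)] = 1 − 6×8 / (6×35)
  = 1 − 48/210 = 1 − 0.22857 ≈ 0.7714

0.7714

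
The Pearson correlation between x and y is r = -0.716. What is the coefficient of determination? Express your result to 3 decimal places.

0.513

r² = (-0.716)² = 0.513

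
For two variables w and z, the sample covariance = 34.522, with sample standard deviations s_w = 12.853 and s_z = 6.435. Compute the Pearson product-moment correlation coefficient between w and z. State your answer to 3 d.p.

r = Cov(w,z) / (s_w · s_z) = 34.522 / (12.853 × 6.435)
  = 34.522 / 82.7091 ≈ 0.417

0.417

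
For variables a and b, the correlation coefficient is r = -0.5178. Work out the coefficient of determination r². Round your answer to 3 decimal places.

r² = (-0.5178)² = 0.268

0.268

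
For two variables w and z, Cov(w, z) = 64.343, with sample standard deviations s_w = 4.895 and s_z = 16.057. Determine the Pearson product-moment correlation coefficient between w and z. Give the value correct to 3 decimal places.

0.819

r = Cov(w,z) / (s_w · s_z) = 64.343 / (4.895 × 16.057)
  = 64.343 / 78.5990 ≈ 0.819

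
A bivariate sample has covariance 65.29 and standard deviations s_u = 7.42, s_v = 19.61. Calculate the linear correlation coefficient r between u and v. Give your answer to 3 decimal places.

r = Cov(u,v) / (s_u · s_v) = 65.29 / (7.42 × 19.61)
  = 65.29 / 145.5062 ≈ 0.449

0.449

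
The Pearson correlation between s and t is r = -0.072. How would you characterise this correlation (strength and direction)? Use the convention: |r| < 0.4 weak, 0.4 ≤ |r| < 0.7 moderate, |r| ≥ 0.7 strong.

r = -0.072 < 0 so the relationship is negative.
|r| = 0.072, which falls in the weak range.

weak negative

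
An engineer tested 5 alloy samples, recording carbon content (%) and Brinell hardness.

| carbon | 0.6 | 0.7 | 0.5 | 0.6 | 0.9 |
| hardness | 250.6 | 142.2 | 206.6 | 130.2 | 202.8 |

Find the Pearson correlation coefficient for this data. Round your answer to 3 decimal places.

n = 5, Σx = 3.3, Σy = 932.4, Σx² = 2.27, Σy² = 183784.64, Σxy = 613.84
nΣxy − ΣxΣy = 3069.2 − 3076.92 = -7.72
nΣx² − (Σx)² = 11.35 − 10.89 = 0.46; nΣy² − (Σy)² = 918923.2 − 869369.76 = 49553.44
r = -7.72 / √(0.46 × 49553.44) = -7.72 / 150.9787 ≈ -0.051

-0.051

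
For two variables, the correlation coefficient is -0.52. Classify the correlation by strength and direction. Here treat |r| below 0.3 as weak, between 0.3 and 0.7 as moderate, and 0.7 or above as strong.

r = -0.52 < 0 so the relationship is negative.
|r| = 0.52, which falls in the moderate range.

moderate negative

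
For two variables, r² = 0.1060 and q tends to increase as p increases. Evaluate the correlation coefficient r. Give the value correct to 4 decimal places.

|r| = √0.1060 = 0.3256
The association is positive, so r = 0.3256.

0.3256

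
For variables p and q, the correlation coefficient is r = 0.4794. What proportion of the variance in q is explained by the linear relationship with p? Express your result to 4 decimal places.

r² = (0.4794)² = 0.2298

0.2298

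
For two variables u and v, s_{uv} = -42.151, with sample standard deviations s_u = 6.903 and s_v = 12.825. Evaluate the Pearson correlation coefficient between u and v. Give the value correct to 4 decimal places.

r = Cov(u,v) / (s_u · s_v) = -42.151 / (6.903 × 12.825)
  = -42.151 / 88.5310 ≈ -0.4761

-0.4761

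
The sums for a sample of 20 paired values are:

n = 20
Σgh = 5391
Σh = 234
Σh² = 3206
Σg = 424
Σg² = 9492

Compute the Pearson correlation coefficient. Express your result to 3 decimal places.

0.886

r = (nΣgh − ΣgΣh) / √[(nΣg² − (Σg)²)(nΣh² − (Σh)²)]
Numerator: 20×5391 − 424×234 = 8604
Denominator: √[(189840 − 179776)(64120 − 54756)] = √[10064 × 9364] = 9707.6926
r = 8604 / 9707.6926 ≈ 0.886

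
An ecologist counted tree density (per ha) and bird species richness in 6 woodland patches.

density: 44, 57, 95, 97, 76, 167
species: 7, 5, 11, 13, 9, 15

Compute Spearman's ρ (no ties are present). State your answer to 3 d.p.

0.943

Rank density: 1, 2, 4, 5, 3, 6
Rank species: 2, 1, 4, 5, 3, 6
d = rank(density) − rank(species): -1, 1, 0, 0, 0, 0; Σd² = 2
ρ = 1 − 6Σd² / [n(n²−1)] = 1 − 6×2 / (6×35) = 1 − 12/210 ≈ 0.943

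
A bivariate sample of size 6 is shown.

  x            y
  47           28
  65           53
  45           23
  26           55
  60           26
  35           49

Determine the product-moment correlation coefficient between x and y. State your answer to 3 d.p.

n = 6, Σx = 278, Σy = 234, Σx² = 13960, Σy² = 10224, Σxy = 10501
nΣxy − ΣxΣy = 63006 − 65052 = -2046
nΣx² − (Σx)² = 83760 − 77284 = 6476; nΣy² − (Σy)² = 61344 − 54756 = 6588
r = -2046 / √(6476 × 6588) = -2046 / 6531.7599 ≈ -0.313

-0.313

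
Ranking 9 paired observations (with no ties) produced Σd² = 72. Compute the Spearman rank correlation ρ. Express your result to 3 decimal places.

0.400

ρ = 1 − 6Σd² / [n(n²−1)] = 1 − 6×72 / (9×80)
  = 1 − 432/720 = 1 − 0.6000 ≈ 0.400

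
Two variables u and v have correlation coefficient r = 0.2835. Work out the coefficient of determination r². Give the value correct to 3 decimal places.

r² = (0.2835)² = 0.080

0.080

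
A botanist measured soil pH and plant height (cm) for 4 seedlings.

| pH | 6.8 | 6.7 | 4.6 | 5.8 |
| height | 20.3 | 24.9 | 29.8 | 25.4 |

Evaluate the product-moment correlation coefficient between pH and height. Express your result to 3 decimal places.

n = 4, Σx = 23.9, Σy = 100.4, Σx² = 145.93, Σy² = 2565.3, Σxy = 589.27
nΣxy − ΣxΣy = 2357.08 − 2399.56 = -42.48
nΣx² − (Σx)² = 583.72 − 571.21 = 12.51; nΣy² − (Σy)² = 10261.2 − 10080.16 = 181.04
r = -42.48 / √(12.51 × 181.04) = -42.48 / 47.5900 ≈ -0.893

-0.893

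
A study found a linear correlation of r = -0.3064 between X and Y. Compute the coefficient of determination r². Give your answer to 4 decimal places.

0.0939

r² = (-0.3064)² = 0.0939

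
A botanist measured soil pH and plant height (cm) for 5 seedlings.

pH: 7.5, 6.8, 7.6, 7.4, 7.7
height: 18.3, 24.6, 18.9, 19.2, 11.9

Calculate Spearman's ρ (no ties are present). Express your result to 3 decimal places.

Rank pH: 3, 1, 4, 2, 5
Rank height: 2, 5, 3, 4, 1
d = rank(pH) − rank(height): 1, -4, 1, -2, 4; Σd² = 38
ρ = 1 − 6Σd² / [n(n²−1)] = 1 − 6×38 / (5×24) = 1 − 228/120 ≈ -0.900

-0.900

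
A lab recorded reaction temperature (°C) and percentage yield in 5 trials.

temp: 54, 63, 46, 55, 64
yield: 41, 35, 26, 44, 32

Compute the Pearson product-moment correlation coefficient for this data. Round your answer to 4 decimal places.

n = 5, Σx = 282, Σy = 178, Σx² = 16122, Σy² = 6542, Σxy = 10083
nΣxy − ΣxΣy = 50415 − 50196 = 219
nΣx² − (Σx)² = 80610 − 79524 = 1086; nΣy² − (Σy)² = 32710 − 31684 = 1026
r = 219 / √(1086 × 1026) = 219 / 1055.5738 ≈ 0.2075

0.2075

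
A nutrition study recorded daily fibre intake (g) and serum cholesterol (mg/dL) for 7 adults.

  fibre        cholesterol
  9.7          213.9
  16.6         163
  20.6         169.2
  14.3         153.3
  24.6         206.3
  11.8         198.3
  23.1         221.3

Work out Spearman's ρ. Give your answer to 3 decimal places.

0.179

Rank fibre: 1, 4, 5, 3, 7, 2, 6
Rank cholesterol: 6, 2, 3, 1, 5, 4, 7
d = rank(fibre) − rank(cholesterol): -5, 2, 2, 2, 2, -2, -1; Σd² = 46
ρ = 1 − 6Σd² / [n(n²−1)] = 1 − 6×46 / (7×48) = 1 − 276/336 ≈ 0.179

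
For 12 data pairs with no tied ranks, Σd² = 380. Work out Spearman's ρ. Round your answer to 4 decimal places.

ρ = 1 − 6Σd² / [n(n²−1)] = 1 − 6×380 / (12×143)
  = 1 − 2280/1716 = 1 − 1.32867 ≈ -0.3287

-0.3287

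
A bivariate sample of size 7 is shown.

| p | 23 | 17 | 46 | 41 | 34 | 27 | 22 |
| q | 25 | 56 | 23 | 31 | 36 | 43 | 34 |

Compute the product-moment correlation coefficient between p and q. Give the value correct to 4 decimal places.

n = 7, Σp = 210, Σq = 248, Σp² = 6984, Σq² = 9552, Σpq = 6989
nΣpq − ΣpΣq = 48923 − 52080 = -3157
nΣp² − (Σp)² = 48888 − 44100 = 4788; nΣq² − (Σq)² = 66864 − 61504 = 5360
r = -3157 / √(4788 × 5360) = -3157 / 5065.9333 ≈ -0.6232

-0.6232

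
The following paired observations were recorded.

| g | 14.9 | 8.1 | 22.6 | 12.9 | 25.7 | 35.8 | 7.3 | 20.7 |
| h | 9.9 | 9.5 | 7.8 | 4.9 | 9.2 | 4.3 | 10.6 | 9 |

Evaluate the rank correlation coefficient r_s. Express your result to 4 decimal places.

-0.6429

Rank g: 4, 2, 6, 3, 7, 8, 1, 5
Rank h: 7, 6, 3, 2, 5, 1, 8, 4
d = rank(g) − rank(h): -3, -4, 3, 1, 2, 7, -7, 1; Σd² = 138
ρ = 1 − 6Σd² / [n(n²−1)] = 1 − 6×138 / (8×63) = 1 − 828/504 ≈ -0.6429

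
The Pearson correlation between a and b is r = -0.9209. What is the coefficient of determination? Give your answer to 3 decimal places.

r² = (-0.9209)² = 0.848

0.848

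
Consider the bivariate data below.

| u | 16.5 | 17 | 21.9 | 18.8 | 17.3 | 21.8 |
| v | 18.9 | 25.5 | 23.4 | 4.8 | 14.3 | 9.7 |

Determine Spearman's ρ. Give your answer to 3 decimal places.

Rank u: 1, 2, 6, 4, 3, 5
Rank v: 4, 6, 5, 1, 3, 2
d = rank(u) − rank(v): -3, -4, 1, 3, 0, 3; Σd² = 44
ρ = 1 − 6Σd² / [n(n²−1)] = 1 − 6×44 / (6×35) = 1 − 264/210 ≈ -0.257

-0.257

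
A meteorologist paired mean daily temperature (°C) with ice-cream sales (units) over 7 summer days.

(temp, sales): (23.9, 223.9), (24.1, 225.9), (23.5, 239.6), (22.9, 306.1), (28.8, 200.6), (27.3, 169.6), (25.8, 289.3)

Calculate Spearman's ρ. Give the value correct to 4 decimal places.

Rank temp: 3, 4, 2, 1, 7, 6, 5
Rank sales: 3, 4, 5, 7, 2, 1, 6
d = rank(temp) − rank(sales): 0, 0, -3, -6, 5, 5, -1; Σd² = 96
ρ = 1 − 6Σd² / [n(n²−1)] = 1 − 6×96 / (7×48) = 1 − 576/336 ≈ -0.7143

-0.7143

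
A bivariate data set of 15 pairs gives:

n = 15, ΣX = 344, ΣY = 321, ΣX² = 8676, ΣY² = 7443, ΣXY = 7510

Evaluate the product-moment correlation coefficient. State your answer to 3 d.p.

0.221

r = (nΣXY − ΣXΣY) / √[(nΣX² − (ΣX)²)(nΣY² − (ΣY)²)]
Numerator: 15×7510 − 344×321 = 2226
Denominator: √[(130140 − 118336)(111645 − 103041)] = √[11804 × 8604] = 10077.7783
r = 2226 / 10077.7783 ≈ 0.221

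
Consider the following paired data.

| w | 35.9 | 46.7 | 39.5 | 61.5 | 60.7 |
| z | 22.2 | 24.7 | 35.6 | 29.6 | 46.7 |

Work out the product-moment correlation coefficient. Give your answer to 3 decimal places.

n = 5, Σw = 244.3, Σz = 158.8, Σw² = 12496.69, Σz² = 5427.34, Σwz = 8011.76
nΣwz − ΣwΣz = 40058.8 − 38794.84 = 1263.96
nΣw² − (Σw)² = 62483.45 − 59682.49 = 2800.96; nΣz² − (Σz)² = 27136.7 − 25217.44 = 1919.26
r = 1263.96 / √(2800.96 × 1919.26) = 1263.96 / 2318.5708 ≈ 0.545

0.545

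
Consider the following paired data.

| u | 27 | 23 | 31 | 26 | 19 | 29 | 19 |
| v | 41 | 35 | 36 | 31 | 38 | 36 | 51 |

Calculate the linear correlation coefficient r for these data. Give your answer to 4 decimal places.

-0.5155

n = 7, Σu = 174, Σv = 268, Σu² = 4458, Σv² = 10504, Σuv = 6569
nΣuv − ΣuΣv = 45983 − 46632 = -649
nΣu² − (Σu)² = 31206 − 30276 = 930; nΣv² − (Σv)² = 73528 − 71824 = 1704
r = -649 / √(930 × 1704) = -649 / 1258.8566 ≈ -0.5155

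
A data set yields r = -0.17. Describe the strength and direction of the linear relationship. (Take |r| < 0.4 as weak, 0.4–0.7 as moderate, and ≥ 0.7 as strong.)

r = -0.17 < 0 so the relationship is negative.
|r| = 0.17, which falls in the weak range.

weak negative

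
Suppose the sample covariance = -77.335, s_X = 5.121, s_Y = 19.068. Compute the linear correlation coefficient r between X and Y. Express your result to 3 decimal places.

-0.792

r = Cov(X,Y) / (s_X · s_Y) = -77.335 / (5.121 × 19.068)
  = -77.335 / 97.6472 ≈ -0.792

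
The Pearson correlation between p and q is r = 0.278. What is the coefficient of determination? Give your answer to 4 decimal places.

r² = (0.278)² = 0.0773

0.0773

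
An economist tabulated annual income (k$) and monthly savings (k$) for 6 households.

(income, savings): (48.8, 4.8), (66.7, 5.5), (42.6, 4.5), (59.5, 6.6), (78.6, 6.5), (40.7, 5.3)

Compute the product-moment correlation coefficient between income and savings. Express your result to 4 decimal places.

n = 6, Σx = 336.9, Σy = 33.2, Σx² = 20019.79, Σy² = 187.44, Σxy = 1912.1
nΣxy − ΣxΣy = 11472.6 − 11185.08 = 287.52
nΣx² − (Σx)² = 120118.74 − 113501.61 = 6617.13; nΣy² − (Σy)² = 1124.64 − 1102.24 = 22.4
r = 287.52 / √(6617.13 × 22.4) = 287.52 / 384.9983 ≈ 0.7468

0.7468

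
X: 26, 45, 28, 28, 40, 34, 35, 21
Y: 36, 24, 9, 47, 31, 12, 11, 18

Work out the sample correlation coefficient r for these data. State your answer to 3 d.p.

-0.059

n = 8, ΣX = 257, ΣY = 188, ΣX² = 8691, ΣY² = 5712, ΣXY = 5995
nΣXY − ΣXΣY = 47960 − 48316 = -356
nΣX² − (ΣX)² = 69528 − 66049 = 3479; nΣY² − (ΣY)² = 45696 − 35344 = 10352
r = -356 / √(3479 × 10352) = -356 / 6001.2172 ≈ -0.059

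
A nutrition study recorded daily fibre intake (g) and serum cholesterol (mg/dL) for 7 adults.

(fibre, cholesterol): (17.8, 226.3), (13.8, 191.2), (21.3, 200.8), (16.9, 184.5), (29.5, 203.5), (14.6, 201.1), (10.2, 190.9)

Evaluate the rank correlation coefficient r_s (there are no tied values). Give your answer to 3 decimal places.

Rank fibre: 5, 2, 6, 4, 7, 3, 1
Rank cholesterol: 7, 3, 4, 1, 6, 5, 2
d = rank(fibre) − rank(cholesterol): -2, -1, 2, 3, 1, -2, -1; Σd² = 24
ρ = 1 − 6Σd² / [n(n²−1)] = 1 − 6×24 / (7×48) = 1 − 144/336 ≈ 0.571

0.571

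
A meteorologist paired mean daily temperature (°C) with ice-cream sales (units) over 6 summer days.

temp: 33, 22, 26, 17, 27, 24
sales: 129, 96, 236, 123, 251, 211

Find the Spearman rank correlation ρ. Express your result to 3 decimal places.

0.600

Rank temp: 6, 2, 4, 1, 5, 3
Rank sales: 3, 1, 5, 2, 6, 4
d = rank(temp) − rank(sales): 3, 1, -1, -1, -1, -1; Σd² = 14
ρ = 1 − 6Σd² / [n(n²−1)] = 1 − 6×14 / (6×35) = 1 − 84/210 ≈ 0.600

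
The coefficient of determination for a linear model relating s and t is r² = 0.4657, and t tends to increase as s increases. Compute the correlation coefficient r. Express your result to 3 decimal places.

0.682

|r| = √0.4657 = 0.682
The association is positive, so r = 0.682.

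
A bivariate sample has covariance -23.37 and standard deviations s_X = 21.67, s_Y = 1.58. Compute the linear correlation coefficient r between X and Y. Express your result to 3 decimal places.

r = Cov(X,Y) / (s_X · s_Y) = -23.37 / (21.67 × 1.58)
  = -23.37 / 34.2386 ≈ -0.683

-0.683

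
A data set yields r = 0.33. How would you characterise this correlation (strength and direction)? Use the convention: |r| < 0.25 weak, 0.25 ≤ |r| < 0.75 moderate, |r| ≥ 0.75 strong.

moderate positive

r = 0.33 > 0 so the relationship is positive.
|r| = 0.33, which falls in the moderate range.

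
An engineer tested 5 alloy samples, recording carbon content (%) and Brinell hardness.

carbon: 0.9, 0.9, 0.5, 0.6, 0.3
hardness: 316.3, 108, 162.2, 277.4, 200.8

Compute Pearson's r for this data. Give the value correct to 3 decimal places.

n = 5, Σx = 3.2, Σy = 1064.7, Σx² = 2.32, Σy² = 255289.93, Σxy = 689.65
nΣxy − ΣxΣy = 3448.25 − 3407.04 = 41.21
nΣx² − (Σx)² = 11.6 − 10.24 = 1.36; nΣy² − (Σy)² = 1276449.65 − 1133586.09 = 142863.56
r = 41.21 / √(1.36 × 142863.56) = 41.21 / 440.7884 ≈ 0.093

0.093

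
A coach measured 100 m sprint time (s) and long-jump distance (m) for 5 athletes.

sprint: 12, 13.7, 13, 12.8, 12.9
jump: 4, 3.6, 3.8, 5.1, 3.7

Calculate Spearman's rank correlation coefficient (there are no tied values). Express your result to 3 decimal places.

Rank sprint: 1, 5, 4, 2, 3
Rank jump: 4, 1, 3, 5, 2
d = rank(sprint) − rank(jump): -3, 4, 1, -3, 1; Σd² = 36
ρ = 1 − 6Σd² / [n(n²−1)] = 1 − 6×36 / (5×24) = 1 − 216/120 ≈ -0.800

-0.800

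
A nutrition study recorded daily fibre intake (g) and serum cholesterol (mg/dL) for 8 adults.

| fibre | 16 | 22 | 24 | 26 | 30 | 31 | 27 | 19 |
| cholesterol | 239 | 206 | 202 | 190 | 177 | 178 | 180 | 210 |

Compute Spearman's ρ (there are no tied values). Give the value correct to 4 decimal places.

-0.9762

Rank fibre: 1, 3, 4, 5, 7, 8, 6, 2
Rank cholesterol: 8, 6, 5, 4, 1, 2, 3, 7
d = rank(fibre) − rank(cholesterol): -7, -3, -1, 1, 6, 6, 3, -5; Σd² = 166
ρ = 1 − 6Σd² / [n(n²−1)] = 1 − 6×166 / (8×63) = 1 − 996/504 ≈ -0.9762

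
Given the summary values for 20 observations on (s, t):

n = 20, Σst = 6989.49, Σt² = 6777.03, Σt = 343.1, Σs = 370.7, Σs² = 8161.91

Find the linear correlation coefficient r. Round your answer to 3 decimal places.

r = (nΣst − ΣsΣt) / √[(nΣs² − (Σs)²)(nΣt² − (Σt)²)]
Numerator: 20×6989.49 − 370.7×343.1 = 12602.63
Denominator: √[(163238.2 − 137418.49)(135540.6 − 117717.61)] = √[25819.71 × 17822.99] = 21451.9098
r = 12602.63 / 21451.9098 ≈ 0.587

0.587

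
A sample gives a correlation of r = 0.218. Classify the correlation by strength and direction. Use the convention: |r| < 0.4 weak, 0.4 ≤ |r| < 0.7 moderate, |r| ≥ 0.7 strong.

r = 0.218 > 0 so the relationship is positive.
|r| = 0.218, which falls in the weak range.

weak positive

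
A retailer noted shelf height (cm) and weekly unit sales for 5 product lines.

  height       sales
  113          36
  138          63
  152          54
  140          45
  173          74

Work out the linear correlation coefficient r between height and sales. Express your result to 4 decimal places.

n = 5, Σx = 716, Σy = 272, Σx² = 104446, Σy² = 15682, Σxy = 40072
nΣxy − ΣxΣy = 200360 − 194752 = 5608
nΣx² − (Σx)² = 522230 − 512656 = 9574; nΣy² − (Σy)² = 78410 − 73984 = 4426
r = 5608 / √(9574 × 4426) = 5608 / 6509.5717 ≈ 0.8615

0.8615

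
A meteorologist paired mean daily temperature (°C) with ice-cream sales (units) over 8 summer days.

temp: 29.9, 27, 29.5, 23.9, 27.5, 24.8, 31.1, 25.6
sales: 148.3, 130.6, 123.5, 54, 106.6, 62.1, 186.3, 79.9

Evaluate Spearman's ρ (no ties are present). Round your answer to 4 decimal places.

0.9286

Rank temp: 7, 4, 6, 1, 5, 2, 8, 3
Rank sales: 7, 6, 5, 1, 4, 2, 8, 3
d = rank(temp) − rank(sales): 0, -2, 1, 0, 1, 0, 0, 0; Σd² = 6
ρ = 1 − 6Σd² / [n(n²−1)] = 1 − 6×6 / (8×63) = 1 − 36/504 ≈ 0.9286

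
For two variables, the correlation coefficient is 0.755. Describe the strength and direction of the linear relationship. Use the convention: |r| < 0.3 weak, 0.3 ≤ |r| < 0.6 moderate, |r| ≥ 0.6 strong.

r = 0.755 > 0 so the relationship is positive.
|r| = 0.755, which falls in the strong range.

strong positive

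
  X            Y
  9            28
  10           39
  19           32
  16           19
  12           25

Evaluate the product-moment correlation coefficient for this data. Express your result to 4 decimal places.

-0.2661

n = 5, ΣX = 66, ΣY = 143, ΣX² = 942, ΣY² = 4315, ΣXY = 1854
nΣXY − ΣXΣY = 9270 − 9438 = -168
nΣX² − (ΣX)² = 4710 − 4356 = 354; nΣY² − (ΣY)² = 21575 − 20449 = 1126
r = -168 / √(354 × 1126) = -168 / 631.3509 ≈ -0.2661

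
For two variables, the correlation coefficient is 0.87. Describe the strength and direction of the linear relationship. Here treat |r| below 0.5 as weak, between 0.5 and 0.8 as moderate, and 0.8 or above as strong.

strong positive

r = 0.87 > 0 so the relationship is positive.
|r| = 0.87, which falls in the strong range.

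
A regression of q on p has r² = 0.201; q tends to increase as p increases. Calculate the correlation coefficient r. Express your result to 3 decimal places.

0.448

|r| = √0.201 = 0.448
The association is positive, so r = 0.448.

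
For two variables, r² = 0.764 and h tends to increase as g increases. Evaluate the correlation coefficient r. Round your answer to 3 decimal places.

|r| = √0.764 = 0.874
The association is positive, so r = 0.874.

0.874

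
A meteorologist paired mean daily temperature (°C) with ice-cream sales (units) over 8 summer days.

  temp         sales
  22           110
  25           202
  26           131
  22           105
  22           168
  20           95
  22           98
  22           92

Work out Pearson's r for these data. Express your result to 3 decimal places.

n = 8, Σx = 181, Σy = 1001, Σx² = 4121, Σy² = 136407, Σxy = 22962
nΣxy − ΣxΣy = 183696 − 181181 = 2515
nΣx² − (Σx)² = 32968 − 32761 = 207; nΣy² − (Σy)² = 1091256 − 1002001 = 89255
r = 2515 / √(207 × 89255) = 2515 / 4298.3468 ≈ 0.585

0.585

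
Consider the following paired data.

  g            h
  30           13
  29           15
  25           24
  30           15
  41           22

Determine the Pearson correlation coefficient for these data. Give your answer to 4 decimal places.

0.1551

n = 5, Σg = 155, Σh = 89, Σg² = 4947, Σh² = 1679, Σgh = 2777
nΣgh − ΣgΣh = 13885 − 13795 = 90
nΣg² − (Σg)² = 24735 − 24025 = 710; nΣh² − (Σh)² = 8395 − 7921 = 474
r = 90 / √(710 × 474) = 90 / 580.1207 ≈ 0.1551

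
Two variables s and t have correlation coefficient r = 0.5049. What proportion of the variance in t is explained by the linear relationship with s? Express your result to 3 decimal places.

r² = (0.5049)² = 0.255

0.255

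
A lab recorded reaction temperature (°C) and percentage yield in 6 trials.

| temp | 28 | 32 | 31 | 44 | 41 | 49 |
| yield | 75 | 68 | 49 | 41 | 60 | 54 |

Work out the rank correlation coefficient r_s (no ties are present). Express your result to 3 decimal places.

-0.543

Rank temp: 1, 3, 2, 5, 4, 6
Rank yield: 6, 5, 2, 1, 4, 3
d = rank(temp) − rank(yield): -5, -2, 0, 4, 0, 3; Σd² = 54
ρ = 1 − 6Σd² / [n(n²−1)] = 1 − 6×54 / (6×35) = 1 − 324/210 ≈ -0.543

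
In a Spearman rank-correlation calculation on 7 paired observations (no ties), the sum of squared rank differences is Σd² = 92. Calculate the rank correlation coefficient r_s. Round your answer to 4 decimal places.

ρ = 1 − 6Σd² / [n(n²−1)] = 1 − 6×92 / (7×48)
  = 1 − 552/336 = 1 − 1.64286 ≈ -0.6429

-0.6429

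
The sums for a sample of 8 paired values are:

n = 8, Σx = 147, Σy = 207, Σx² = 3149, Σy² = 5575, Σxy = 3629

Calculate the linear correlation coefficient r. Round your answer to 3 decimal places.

r = (nΣxy − ΣxΣy) / √[(nΣx² − (Σx)²)(nΣy² − (Σy)²)]
Numerator: 8×3629 − 147×207 = -1397
Denominator: √[(25192 − 21609)(44600 − 42849)] = √[3583 × 1751] = 2504.7621
r = -1397 / 2504.7621 ≈ -0.558

-0.558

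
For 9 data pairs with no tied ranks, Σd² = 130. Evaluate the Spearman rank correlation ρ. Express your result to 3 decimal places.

-0.083

ρ = 1 − 6Σd² / [n(n²−1)] = 1 − 6×130 / (9×80)
  = 1 − 780/720 = 1 − 1.0833 ≈ -0.083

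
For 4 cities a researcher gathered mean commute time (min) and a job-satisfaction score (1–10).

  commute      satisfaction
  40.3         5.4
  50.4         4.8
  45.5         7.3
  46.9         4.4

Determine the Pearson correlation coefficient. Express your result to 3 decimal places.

-0.274

n = 4, Σx = 183.1, Σy = 21.9, Σx² = 8434.11, Σy² = 124.85, Σxy = 998.05
nΣxy − ΣxΣy = 3992.2 − 4009.89 = -17.69
nΣx² − (Σx)² = 33736.44 − 33525.61 = 210.83; nΣy² − (Σy)² = 499.4 − 479.61 = 19.79
r = -17.69 / √(210.83 × 19.79) = -17.69 / 64.5935 ≈ -0.274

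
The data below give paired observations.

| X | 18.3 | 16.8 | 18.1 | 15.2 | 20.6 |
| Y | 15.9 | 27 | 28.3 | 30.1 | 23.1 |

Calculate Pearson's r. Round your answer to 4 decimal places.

-0.5360

n = 5, ΣX = 89, ΣY = 124.4, ΣX² = 1600.14, ΣY² = 3222.32, ΣXY = 2190.18
nΣXY − ΣXΣY = 10950.9 − 11071.6 = -120.7
nΣX² − (ΣX)² = 8000.7 − 7921 = 79.7; nΣY² − (ΣY)² = 16111.6 − 15475.36 = 636.24
r = -120.7 / √(79.7 × 636.24) = -120.7 / 225.1851 ≈ -0.5360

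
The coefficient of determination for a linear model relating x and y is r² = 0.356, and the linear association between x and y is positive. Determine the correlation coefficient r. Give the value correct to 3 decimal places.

|r| = √0.356 = 0.597
The association is positive, so r = 0.597.

0.597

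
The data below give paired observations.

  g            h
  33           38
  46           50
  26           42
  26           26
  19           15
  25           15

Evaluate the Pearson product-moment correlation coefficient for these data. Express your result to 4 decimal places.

n = 6, Σg = 175, Σh = 186, Σg² = 5543, Σh² = 6834, Σgh = 5982
nΣgh − ΣgΣh = 35892 − 32550 = 3342
nΣg² − (Σg)² = 33258 − 30625 = 2633; nΣh² − (Σh)² = 41004 − 34596 = 6408
r = 3342 / √(2633 × 6408) = 3342 / 4107.5862 ≈ 0.8136

0.8136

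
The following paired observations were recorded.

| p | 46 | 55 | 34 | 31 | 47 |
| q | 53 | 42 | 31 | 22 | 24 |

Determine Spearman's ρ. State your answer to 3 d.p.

0.500

Rank p: 3, 5, 2, 1, 4
Rank q: 5, 4, 3, 1, 2
d = rank(p) − rank(q): -2, 1, -1, 0, 2; Σd² = 10
ρ = 1 − 6Σd² / [n(n²−1)] = 1 − 6×10 / (5×24) = 1 − 60/120 ≈ 0.500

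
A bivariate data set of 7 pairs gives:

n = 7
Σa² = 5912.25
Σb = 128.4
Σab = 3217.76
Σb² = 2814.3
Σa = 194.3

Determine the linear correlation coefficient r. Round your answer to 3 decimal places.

r = (nΣab − ΣaΣb) / √[(nΣa² − (Σa)²)(nΣb² − (Σb)²)]
Numerator: 7×3217.76 − 194.3×128.4 = -2423.8
Denominator: √[(41385.75 − 37752.49)(19700.1 − 16486.56)] = √[3633.26 × 3213.54] = 3416.9616
r = -2423.8 / 3416.9616 ≈ -0.709

-0.709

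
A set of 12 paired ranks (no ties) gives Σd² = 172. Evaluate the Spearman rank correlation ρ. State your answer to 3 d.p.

ρ = 1 − 6Σd² / [n(n²−1)] = 1 − 6×172 / (12×143)
  = 1 − 1032/1716 = 1 − 0.6014 ≈ 0.399

0.399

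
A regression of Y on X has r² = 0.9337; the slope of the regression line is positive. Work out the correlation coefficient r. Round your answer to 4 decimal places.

0.9663

|r| = √0.9337 = 0.9663
The association is positive, so r = 0.9663.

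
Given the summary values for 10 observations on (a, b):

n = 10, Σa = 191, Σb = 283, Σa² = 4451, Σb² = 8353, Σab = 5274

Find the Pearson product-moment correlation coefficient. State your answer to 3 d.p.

-0.250

r = (nΣab − ΣaΣb) / √[(nΣa² − (Σa)²)(nΣb² − (Σb)²)]
Numerator: 10×5274 − 191×283 = -1313
Denominator: √[(44510 − 36481)(83530 − 80089)] = √[8029 × 3441] = 5256.2143
r = -1313 / 5256.2143 ≈ -0.250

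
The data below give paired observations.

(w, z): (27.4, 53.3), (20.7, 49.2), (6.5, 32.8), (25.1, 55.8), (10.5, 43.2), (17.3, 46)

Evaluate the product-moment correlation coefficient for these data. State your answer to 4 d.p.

n = 6, Σw = 107.5, Σz = 280.3, Σw² = 2261.05, Σz² = 13433.25, Σwz = 5342.04
nΣwz − ΣwΣz = 32052.24 − 30132.25 = 1919.99
nΣw² − (Σw)² = 13566.3 − 11556.25 = 2010.05; nΣz² − (Σz)² = 80599.5 − 78568.09 = 2031.41
r = 1919.99 / √(2010.05 × 2031.41) = 1919.99 / 2020.7018 ≈ 0.9502

0.9502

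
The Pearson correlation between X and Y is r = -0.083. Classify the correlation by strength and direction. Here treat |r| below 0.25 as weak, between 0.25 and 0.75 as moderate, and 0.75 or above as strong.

r = -0.083 < 0 so the relationship is negative.
|r| = 0.083, which falls in the weak range.

weak negative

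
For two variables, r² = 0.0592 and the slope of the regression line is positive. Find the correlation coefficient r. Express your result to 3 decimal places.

0.243

|r| = √0.0592 = 0.243
The association is positive, so r = 0.243.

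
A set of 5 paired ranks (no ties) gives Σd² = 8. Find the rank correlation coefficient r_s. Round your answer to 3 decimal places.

ρ = 1 − 6Σd² / [n(n²−1)] = 1 − 6×8 / (5×24)
  = 1 − 48/120 = 1 − 0.4000 ≈ 0.600

0.600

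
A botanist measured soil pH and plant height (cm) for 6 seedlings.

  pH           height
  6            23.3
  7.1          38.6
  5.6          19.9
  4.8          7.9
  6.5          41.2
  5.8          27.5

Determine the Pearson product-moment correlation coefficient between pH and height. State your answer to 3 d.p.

n = 6, Σx = 35.8, Σy = 158.4, Σx² = 216.7, Σy² = 4944.96, Σxy = 990.52
nΣxy − ΣxΣy = 5943.12 − 5670.72 = 272.4
nΣx² − (Σx)² = 1300.2 − 1281.64 = 18.56; nΣy² − (Σy)² = 29669.76 − 25090.56 = 4579.2
r = 272.4 / √(18.56 × 4579.2) = 272.4 / 291.5304 ≈ 0.934

0.934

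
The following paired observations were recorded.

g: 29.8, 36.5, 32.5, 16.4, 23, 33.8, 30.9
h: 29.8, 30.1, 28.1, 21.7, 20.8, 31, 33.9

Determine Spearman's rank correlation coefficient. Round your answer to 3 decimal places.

0.643

Rank g: 3, 7, 5, 1, 2, 6, 4
Rank h: 4, 5, 3, 2, 1, 6, 7
d = rank(g) − rank(h): -1, 2, 2, -1, 1, 0, -3; Σd² = 20
ρ = 1 − 6Σd² / [n(n²−1)] = 1 − 6×20 / (7×48) = 1 − 120/336 ≈ 0.643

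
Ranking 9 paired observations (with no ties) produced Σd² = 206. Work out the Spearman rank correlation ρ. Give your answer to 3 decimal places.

-0.717

ρ = 1 − 6Σd² / [n(n²−1)] = 1 − 6×206 / (9×80)
  = 1 − 1236/720 = 1 − 1.7167 ≈ -0.717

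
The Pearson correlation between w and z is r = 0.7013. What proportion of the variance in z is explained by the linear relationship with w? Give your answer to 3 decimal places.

r² = (0.7013)² = 0.492

0.492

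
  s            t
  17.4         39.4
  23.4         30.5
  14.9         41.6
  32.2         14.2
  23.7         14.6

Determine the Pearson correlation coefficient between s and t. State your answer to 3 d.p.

n = 5, Σs = 111.6, Σt = 140.3, Σs² = 2670.86, Σt² = 4627.97, Σst = 2822.36
nΣst − ΣsΣt = 14111.8 − 15657.48 = -1545.68
nΣs² − (Σs)² = 13354.3 − 12454.56 = 899.74; nΣt² − (Σt)² = 23139.85 − 19684.09 = 3455.76
r = -1545.68 / √(899.74 × 3455.76) = -1545.68 / 1763.3166 ≈ -0.877

-0.877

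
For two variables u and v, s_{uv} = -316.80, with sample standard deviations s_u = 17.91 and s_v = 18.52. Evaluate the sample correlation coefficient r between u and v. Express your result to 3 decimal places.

r = Cov(u,v) / (s_u · s_v) = -316.80 / (17.91 × 18.52)
  = -316.80 / 331.6932 ≈ -0.955

-0.955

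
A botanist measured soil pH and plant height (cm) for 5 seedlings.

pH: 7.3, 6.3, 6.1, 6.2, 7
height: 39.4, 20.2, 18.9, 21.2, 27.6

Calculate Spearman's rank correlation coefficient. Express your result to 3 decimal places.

Rank pH: 5, 3, 1, 2, 4
Rank height: 5, 2, 1, 3, 4
d = rank(pH) − rank(height): 0, 1, 0, -1, 0; Σd² = 2
ρ = 1 − 6Σd² / [n(n²−1)] = 1 − 6×2 / (5×24) = 1 − 12/120 ≈ 0.900

0.900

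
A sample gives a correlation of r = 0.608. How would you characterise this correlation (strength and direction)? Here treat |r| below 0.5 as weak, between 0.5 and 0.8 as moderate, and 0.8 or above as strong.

r = 0.608 > 0 so the relationship is positive.
|r| = 0.608, which falls in the moderate range.

moderate positive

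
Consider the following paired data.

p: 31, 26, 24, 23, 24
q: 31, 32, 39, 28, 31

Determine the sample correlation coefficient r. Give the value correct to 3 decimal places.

n = 5, Σp = 128, Σq = 161, Σp² = 3318, Σq² = 5251, Σpq = 4117
nΣpq − ΣpΣq = 20585 − 20608 = -23
nΣp² − (Σp)² = 16590 − 16384 = 206; nΣq² − (Σq)² = 26255 − 25921 = 334
r = -23 / √(206 × 334) = -23 / 262.3052 ≈ -0.088

-0.088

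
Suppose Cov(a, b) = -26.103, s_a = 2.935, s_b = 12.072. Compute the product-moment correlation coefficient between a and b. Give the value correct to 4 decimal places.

-0.7367

r = Cov(a,b) / (s_a · s_b) = -26.103 / (2.935 × 12.072)
  = -26.103 / 35.4313 ≈ -0.7367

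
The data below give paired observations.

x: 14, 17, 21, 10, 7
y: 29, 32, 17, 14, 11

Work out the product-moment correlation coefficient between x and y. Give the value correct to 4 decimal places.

n = 5, Σx = 69, Σy = 103, Σx² = 1075, Σy² = 2471, Σxy = 1524
nΣxy − ΣxΣy = 7620 − 7107 = 513
nΣx² − (Σx)² = 5375 − 4761 = 614; nΣy² − (Σy)² = 12355 − 10609 = 1746
r = 513 / √(614 × 1746) = 513 / 1035.3956 ≈ 0.4955

0.4955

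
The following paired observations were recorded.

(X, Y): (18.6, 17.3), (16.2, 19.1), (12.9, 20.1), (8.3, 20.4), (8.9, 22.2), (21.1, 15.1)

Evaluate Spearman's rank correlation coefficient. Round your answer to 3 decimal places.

Rank X: 5, 4, 3, 1, 2, 6
Rank Y: 2, 3, 4, 5, 6, 1
d = rank(X) − rank(Y): 3, 1, -1, -4, -4, 5; Σd² = 68
ρ = 1 − 6Σd² / [n(n²−1)] = 1 − 6×68 / (6×35) = 1 − 408/210 ≈ -0.943

-0.943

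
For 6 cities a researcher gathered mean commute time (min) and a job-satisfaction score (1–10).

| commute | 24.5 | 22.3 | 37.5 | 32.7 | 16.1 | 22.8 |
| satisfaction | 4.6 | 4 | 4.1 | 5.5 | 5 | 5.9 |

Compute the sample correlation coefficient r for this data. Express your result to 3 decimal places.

-0.189

n = 6, Σx = 155.9, Σy = 29.1, Σx² = 4352.13, Σy² = 144.03, Σxy = 750.52
nΣxy − ΣxΣy = 4503.12 − 4536.69 = -33.57
nΣx² − (Σx)² = 26112.78 − 24304.81 = 1807.97; nΣy² − (Σy)² = 864.18 − 846.81 = 17.37
r = -33.57 / √(1807.97 × 17.37) = -33.57 / 177.2130 ≈ -0.189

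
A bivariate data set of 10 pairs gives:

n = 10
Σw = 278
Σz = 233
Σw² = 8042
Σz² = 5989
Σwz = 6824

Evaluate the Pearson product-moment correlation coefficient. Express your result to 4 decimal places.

0.8270

r = (nΣwz − ΣwΣz) / √[(nΣw² − (Σw)²)(nΣz² − (Σz)²)]
Numerator: 10×6824 − 278×233 = 3466
Denominator: √[(80420 − 77284)(59890 − 54289)] = √[3136 × 5601] = 4191.0304
r = 3466 / 4191.0304 ≈ 0.8270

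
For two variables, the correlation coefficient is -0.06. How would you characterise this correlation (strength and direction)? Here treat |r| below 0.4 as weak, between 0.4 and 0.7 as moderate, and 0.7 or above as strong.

r = -0.06 < 0 so the relationship is negative.
|r| = 0.06, which falls in the weak range.

weak negative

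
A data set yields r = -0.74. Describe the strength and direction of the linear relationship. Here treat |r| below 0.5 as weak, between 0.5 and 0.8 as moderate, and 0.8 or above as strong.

r = -0.74 < 0 so the relationship is negative.
|r| = 0.74, which falls in the moderate range.

moderate negative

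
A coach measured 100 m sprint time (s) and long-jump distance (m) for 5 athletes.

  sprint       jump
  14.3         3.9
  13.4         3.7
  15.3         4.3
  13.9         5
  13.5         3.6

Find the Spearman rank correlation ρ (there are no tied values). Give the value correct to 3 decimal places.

Rank sprint: 4, 1, 5, 3, 2
Rank jump: 3, 2, 4, 5, 1
d = rank(sprint) − rank(jump): 1, -1, 1, -2, 1; Σd² = 8
ρ = 1 − 6Σd² / [n(n²−1)] = 1 − 6×8 / (5×24) = 1 − 48/120 ≈ 0.600

0.600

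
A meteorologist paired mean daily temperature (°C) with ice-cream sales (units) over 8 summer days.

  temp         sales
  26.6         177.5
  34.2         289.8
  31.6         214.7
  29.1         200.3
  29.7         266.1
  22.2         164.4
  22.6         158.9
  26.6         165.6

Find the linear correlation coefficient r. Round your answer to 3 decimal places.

0.856

n = 8, Σx = 222.6, Σy = 1637.3, Σx² = 6315.82, Σy² = 352215.61, Σxy = 46794.86
nΣxy − ΣxΣy = 374358.88 − 364462.98 = 9895.9
nΣx² − (Σx)² = 50526.56 − 49550.76 = 975.8; nΣy² − (Σy)² = 2817724.88 − 2680751.29 = 136973.59
r = 9895.9 / √(975.8 × 136973.59) = 9895.9 / 11561.0912 ≈ 0.856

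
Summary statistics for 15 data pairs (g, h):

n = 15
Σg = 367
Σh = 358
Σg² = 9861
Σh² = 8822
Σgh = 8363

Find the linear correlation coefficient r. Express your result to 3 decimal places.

r = (nΣgh − ΣgΣh) / √[(nΣg² − (Σg)²)(nΣh² − (Σh)²)]
Numerator: 15×8363 − 367×358 = -5941
Denominator: √[(147915 − 134689)(132330 − 128164)] = √[13226 × 4166] = 7422.9048
r = -5941 / 7422.9048 ≈ -0.800

-0.800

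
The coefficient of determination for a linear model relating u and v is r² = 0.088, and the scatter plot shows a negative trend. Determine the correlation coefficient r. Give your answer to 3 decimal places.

-0.297

|r| = √0.088 = 0.297
The association is negative, so r = −0.297.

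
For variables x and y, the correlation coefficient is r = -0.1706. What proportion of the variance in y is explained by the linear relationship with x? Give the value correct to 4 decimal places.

r² = (-0.1706)² = 0.0291

0.0291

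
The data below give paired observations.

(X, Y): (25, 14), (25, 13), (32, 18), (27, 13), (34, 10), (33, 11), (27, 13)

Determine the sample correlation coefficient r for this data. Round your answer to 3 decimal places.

n = 7, ΣX = 203, ΣY = 92, ΣX² = 5977, ΣY² = 1248, ΣXY = 2656
nΣXY − ΣXΣY = 18592 − 18676 = -84
nΣX² − (ΣX)² = 41839 − 41209 = 630; nΣY² − (ΣY)² = 8736 − 8464 = 272
r = -84 / √(630 × 272) = -84 / 413.9565 ≈ -0.203

-0.203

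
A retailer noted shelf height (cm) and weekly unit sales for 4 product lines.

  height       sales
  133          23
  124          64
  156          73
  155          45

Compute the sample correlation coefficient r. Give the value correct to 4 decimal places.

0.2329

n = 4, Σx = 568, Σy = 205, Σx² = 81426, Σy² = 11979, Σxy = 29358
nΣxy − ΣxΣy = 117432 − 116440 = 992
nΣx² − (Σx)² = 325704 − 322624 = 3080; nΣy² − (Σy)² = 47916 − 42025 = 5891
r = 992 / √(3080 × 5891) = 992 / 4259.6103 ≈ 0.2329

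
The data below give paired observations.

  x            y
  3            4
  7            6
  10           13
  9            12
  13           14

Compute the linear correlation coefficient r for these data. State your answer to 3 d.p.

n = 5, Σx = 42, Σy = 49, Σx² = 408, Σy² = 561, Σxy = 474
nΣxy − ΣxΣy = 2370 − 2058 = 312
nΣx² − (Σx)² = 2040 − 1764 = 276; nΣy² − (Σy)² = 2805 − 2401 = 404
r = 312 / √(276 × 404) = 312 / 333.9221 ≈ 0.934

0.934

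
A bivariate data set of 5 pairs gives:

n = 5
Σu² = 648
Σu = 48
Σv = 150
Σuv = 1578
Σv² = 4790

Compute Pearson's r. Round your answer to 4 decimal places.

r = (nΣuv − ΣuΣv) / √[(nΣu² − (Σu)²)(nΣv² − (Σv)²)]
Numerator: 5×1578 − 48×150 = 690
Denominator: √[(3240 − 2304)(23950 − 22500)] = √[936 × 1450] = 1164.9893
r = 690 / 1164.9893 ≈ 0.5923

0.5923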